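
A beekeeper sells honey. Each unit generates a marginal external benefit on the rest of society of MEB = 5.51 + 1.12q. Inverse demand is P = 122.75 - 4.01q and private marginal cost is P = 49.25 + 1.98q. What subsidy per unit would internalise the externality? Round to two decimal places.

Social marginal cost = private MC − MEB = 43.74 + 0.86q.
Set SMC = demand: 43.74 + 0.86q = 122.75 - 4.01q → q* = 16.2238.
The Pigouvian subsidy equals MEB at q*: 5.51 + 1.12×16.2238 = 23.6807.

subsidy = 23.68 per unit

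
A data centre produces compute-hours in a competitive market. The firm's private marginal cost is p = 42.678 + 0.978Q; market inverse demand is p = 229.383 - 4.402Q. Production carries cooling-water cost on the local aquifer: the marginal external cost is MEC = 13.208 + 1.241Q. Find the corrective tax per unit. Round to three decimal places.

Social marginal cost = private MC + MEC = 55.886 + 2.219Q.
Set SMC = demand: 55.886 + 2.219Q = 229.383 - 4.402Q → Q* = 26.2040.
The Pigouvian tax equals MEC at Q*: 13.208 + 1.241×26.2040 = 45.7272.

tax = 45.727 per unit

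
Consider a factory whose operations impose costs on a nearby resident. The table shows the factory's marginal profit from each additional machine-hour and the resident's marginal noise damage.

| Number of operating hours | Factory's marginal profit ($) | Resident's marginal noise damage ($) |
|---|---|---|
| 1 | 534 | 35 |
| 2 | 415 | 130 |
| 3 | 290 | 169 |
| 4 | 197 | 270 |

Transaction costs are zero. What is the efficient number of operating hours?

Bargaining reaches the level where marginal profit last exceeds marginal noise damage.
That holds through level 3 (290 ≥ 169) but not at 4 (197 < 270).

3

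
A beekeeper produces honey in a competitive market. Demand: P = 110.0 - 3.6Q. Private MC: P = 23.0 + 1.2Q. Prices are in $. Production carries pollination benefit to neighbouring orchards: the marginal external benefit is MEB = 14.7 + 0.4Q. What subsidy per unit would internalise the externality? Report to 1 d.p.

Social marginal cost = private MC − MEB = 8.3 + 0.8Q.
Set SMC = demand: 8.3 + 0.8Q = 110.0 - 3.6Q → Q* = 23.1136.
The Pigouvian subsidy equals MEB at Q*: 14.7 + 0.4×23.1136 = 23.9454.

subsidy = $23.9 per unit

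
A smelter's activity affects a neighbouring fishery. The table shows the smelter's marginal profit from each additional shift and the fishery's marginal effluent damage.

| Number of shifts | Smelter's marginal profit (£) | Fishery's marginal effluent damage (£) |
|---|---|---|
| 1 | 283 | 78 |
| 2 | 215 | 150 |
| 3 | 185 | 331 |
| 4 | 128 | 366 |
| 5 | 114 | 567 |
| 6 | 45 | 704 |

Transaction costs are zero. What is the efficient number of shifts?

2

Bargaining reaches the level where marginal profit last exceeds marginal effluent damage.
That holds through level 2 (215 ≥ 150) but not at 3 (185 < 331).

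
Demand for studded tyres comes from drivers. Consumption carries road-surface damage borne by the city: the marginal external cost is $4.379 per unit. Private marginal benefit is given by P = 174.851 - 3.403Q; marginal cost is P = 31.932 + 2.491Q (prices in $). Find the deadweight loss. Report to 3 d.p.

Market equilibrium (private): 31.932 + 2.491Q = 174.851 - 3.403Q → Q_m = 24.2482.
Social marginal benefit = demand − MEC = 170.472 - 3.403Q.
Set SMB = MC: 170.472 - 3.403Q = 31.932 + 2.491Q → Q* = 23.5053.
The welfare-loss triangle has base |Q_m − Q*| and height MEC(Q_m) (the vertical gap between SMB and MC is zero at Q* and MEC at Q_m).
DWL = ½ × 0.7429 × 4.3790 = 1.6266.

DWL = $1.627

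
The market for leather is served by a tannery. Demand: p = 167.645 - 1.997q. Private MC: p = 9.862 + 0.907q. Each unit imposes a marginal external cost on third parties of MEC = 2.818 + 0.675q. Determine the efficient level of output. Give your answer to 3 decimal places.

q* = 43.298

Social marginal cost = private MC + MEC = 12.680 + 1.582q.
Set SMC = demand: 12.680 + 1.582q = 167.645 - 1.997q → q* = 43.2984.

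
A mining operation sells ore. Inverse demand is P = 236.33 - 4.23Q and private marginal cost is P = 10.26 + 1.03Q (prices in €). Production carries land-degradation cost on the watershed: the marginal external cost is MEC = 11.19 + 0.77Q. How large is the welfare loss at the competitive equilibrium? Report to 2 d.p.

DWL = €162.61

Market equilibrium (private): 10.26 + 1.03Q = 236.33 - 4.23Q → Q_m = 42.9791.
Social marginal cost = private MC + MEC = 21.45 + 1.80Q.
Set SMC = demand: 21.45 + 1.80Q = 236.33 - 4.23Q → Q* = 35.6352.
The welfare-loss triangle has base |Q_m − Q*| and height MEC(Q_m) (the vertical gap between SMC and demand is zero at Q* and MEC at Q_m).
DWL = ½ × 7.3439 × 44.2839 = 162.6083.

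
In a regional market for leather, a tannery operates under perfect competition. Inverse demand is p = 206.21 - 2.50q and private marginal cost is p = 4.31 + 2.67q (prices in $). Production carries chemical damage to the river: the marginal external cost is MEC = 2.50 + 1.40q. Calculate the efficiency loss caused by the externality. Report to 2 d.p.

Market equilibrium (private): 4.31 + 2.67q = 206.21 - 2.50q → q_m = 39.0522.
Social marginal cost = private MC + MEC = 6.81 + 4.07q.
Set SMC = demand: 6.81 + 4.07q = 206.21 - 2.50q → q* = 30.3501.
The welfare-loss triangle has base |q_m − q*| and height MEC(q_m) (the vertical gap between SMC and demand is zero at q* and MEC at q_m).
DWL = ½ × 8.7021 × 57.1731 = 248.7630.

DWL = $248.76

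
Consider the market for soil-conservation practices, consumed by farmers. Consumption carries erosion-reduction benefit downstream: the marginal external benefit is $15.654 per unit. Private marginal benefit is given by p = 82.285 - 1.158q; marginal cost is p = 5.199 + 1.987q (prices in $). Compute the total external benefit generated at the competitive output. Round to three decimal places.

$383.690

Market equilibrium (private): 5.199 + 1.987q = 82.285 - 1.158q → q_m = 24.5107.
Total external benefit = MEB × q_m = 15.654 × 24.5107 = 383.6905.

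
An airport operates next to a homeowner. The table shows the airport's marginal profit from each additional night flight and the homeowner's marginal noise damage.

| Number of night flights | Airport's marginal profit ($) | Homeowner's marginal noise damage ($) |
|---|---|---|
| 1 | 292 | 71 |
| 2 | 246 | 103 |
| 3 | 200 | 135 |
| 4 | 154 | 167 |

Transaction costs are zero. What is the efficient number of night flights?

3

Bargaining reaches the level where marginal profit last exceeds marginal noise damage.
That holds through level 3 (200 ≥ 135) but not at 4 (154 < 167).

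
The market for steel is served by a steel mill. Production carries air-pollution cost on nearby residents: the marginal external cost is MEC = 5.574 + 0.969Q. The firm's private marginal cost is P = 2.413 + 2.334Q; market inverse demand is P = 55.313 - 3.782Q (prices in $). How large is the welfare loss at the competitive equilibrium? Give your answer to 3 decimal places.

Market equilibrium (private): 2.413 + 2.334Q = 55.313 - 3.782Q → Q_m = 8.6494.
Social marginal cost = private MC + MEC = 7.987 + 3.303Q.
Set SMC = demand: 7.987 + 3.303Q = 55.313 - 3.782Q → Q* = 6.6797.
Height of the DWL triangle at Q_m is SMC(Q_m) − demand(Q_m) = MEC(Q_m) = 13.9553.
DWL = ½ × 1.9697 × 13.9553 = 13.7439.

DWL = $13.744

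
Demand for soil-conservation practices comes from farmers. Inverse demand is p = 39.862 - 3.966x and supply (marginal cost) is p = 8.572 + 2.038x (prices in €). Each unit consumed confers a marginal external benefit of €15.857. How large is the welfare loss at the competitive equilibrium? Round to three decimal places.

DWL = €20.940

Market equilibrium (private): 8.572 + 2.038x = 39.862 - 3.966x → x_m = 5.2115.
Social marginal benefit = demand + MEB = 55.719 - 3.966x.
Set SMB = MC: 55.719 - 3.966x = 8.572 + 2.038x → x* = 7.8526.
Height of the DWL triangle at x_m is SMB(x_m) − MC(x_m) = MEB(x_m) = 15.8570.
DWL = ½ × 2.6411 × 15.8570 = 20.9400.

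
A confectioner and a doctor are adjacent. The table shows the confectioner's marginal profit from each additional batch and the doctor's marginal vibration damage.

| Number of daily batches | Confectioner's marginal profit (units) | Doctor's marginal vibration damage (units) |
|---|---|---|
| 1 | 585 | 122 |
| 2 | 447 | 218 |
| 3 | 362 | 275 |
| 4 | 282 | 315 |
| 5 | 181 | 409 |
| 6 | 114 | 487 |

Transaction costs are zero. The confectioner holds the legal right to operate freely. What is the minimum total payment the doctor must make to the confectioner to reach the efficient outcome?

Left alone the confectioner would choose level 6 (marginal profit stays positive).
Efficient level: k* = 3 (marginal profit ≥ marginal vibration damage through 3).
The doctor must at least cover the confectioner's forgone profit from cutting 6→3: 282 + 181 + 114 = 577.

577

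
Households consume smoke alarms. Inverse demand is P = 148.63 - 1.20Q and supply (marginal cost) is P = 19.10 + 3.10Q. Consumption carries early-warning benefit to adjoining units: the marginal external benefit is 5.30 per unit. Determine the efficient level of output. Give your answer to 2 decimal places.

Q* = 31.36

Social marginal benefit = demand + MEB = 153.93 - 1.20Q.
Set SMB = MC: 153.93 - 1.20Q = 19.10 + 3.10Q → Q* = 31.3558.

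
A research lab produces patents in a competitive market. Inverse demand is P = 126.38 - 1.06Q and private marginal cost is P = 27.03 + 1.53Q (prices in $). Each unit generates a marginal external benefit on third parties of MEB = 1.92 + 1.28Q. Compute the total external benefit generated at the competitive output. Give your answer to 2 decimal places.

$1015.36

Market equilibrium (private): 27.03 + 1.53Q = 126.38 - 1.06Q → Q_m = 38.3591.
Total external benefit = ∫₀^{Q_m} (1.92 + 1.28Q) dQ = 1.92×38.3591 + ½×1.28×38.3591² = 1015.3586.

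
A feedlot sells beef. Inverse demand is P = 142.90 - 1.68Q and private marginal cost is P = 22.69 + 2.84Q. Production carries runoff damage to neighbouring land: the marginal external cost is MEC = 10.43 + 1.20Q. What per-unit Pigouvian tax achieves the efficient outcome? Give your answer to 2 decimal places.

tax = 33.46 per unit

Social marginal cost = private MC + MEC = 33.12 + 4.04Q.
Set SMC = demand: 33.12 + 4.04Q = 142.90 - 1.68Q → Q* = 19.1923.
The Pigouvian tax equals MEC at Q*: 10.43 + 1.20×19.1923 = 33.4608.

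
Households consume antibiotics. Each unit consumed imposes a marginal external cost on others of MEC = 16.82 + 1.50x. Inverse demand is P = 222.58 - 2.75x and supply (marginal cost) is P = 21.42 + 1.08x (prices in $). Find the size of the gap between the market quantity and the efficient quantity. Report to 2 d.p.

Market equilibrium (private): 21.42 + 1.08x = 222.58 - 2.75x → x_m = 52.5222.
Social marginal benefit = demand − MEC = 205.76 - 4.25x.
Set SMB = MC: 205.76 - 4.25x = 21.42 + 1.08x → x* = 34.5854.
Gap = |52.5222 − 34.5854| = 17.9368.

17.94 units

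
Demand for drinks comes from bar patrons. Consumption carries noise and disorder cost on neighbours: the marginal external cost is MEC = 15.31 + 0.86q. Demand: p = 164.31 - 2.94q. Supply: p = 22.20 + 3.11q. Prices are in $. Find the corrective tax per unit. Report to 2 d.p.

tax = $31.09 per unit

Social marginal benefit = demand − MEC = 149.00 - 3.80q.
Set SMB = MC: 149.00 - 3.80q = 22.20 + 3.11q → q* = 18.3502.
The Pigouvian tax equals MEC at q*: 15.31 + 0.86×18.3502 = 31.0912.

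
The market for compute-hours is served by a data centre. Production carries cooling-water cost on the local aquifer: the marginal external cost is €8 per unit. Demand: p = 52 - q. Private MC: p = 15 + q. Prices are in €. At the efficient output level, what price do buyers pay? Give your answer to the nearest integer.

Social marginal cost = private MC + MEC = 23 + q.
Set SMC = demand: 23 + q = 52 - q → q* = 14.5000.
Consumer price on the demand curve at q*: 52 − 1×14.5000 = 37.5000.

P = €38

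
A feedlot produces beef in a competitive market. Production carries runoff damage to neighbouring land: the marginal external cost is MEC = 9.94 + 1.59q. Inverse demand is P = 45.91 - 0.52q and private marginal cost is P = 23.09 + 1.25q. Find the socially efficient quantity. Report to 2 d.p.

q* = 3.83

Social marginal cost = private MC + MEC = 33.03 + 2.84q.
Set SMC = demand: 33.03 + 2.84q = 45.91 - 0.52q → q* = 3.8333.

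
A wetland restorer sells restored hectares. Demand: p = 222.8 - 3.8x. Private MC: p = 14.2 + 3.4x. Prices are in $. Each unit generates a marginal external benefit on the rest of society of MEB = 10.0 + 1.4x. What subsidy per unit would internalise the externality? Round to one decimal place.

subsidy = $62.8 per unit

Social marginal cost = private MC − MEB = 4.2 + 2.0x.
Set SMC = demand: 4.2 + 2.0x = 222.8 - 3.8x → x* = 37.6897.
The Pigouvian subsidy equals MEB at x*: 10.0 + 1.4×37.6897 = 62.7656.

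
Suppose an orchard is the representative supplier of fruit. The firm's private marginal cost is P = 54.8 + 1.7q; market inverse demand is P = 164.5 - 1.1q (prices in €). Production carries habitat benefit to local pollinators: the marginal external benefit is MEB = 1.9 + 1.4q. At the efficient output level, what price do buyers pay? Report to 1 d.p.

P = €76.8

Social marginal cost = private MC − MEB = 52.9 + 0.3q.
Set SMC = demand: 52.9 + 0.3q = 164.5 - 1.1q → q* = 79.7143.
Consumer price on the demand curve at q*: 164.5 − 1.1×79.7143 = 76.8143.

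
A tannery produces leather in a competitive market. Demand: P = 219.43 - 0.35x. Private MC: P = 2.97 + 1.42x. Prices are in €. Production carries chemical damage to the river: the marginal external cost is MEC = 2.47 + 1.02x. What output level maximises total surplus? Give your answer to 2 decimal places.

x* = 76.70

Social marginal cost = private MC + MEC = 5.44 + 2.44x.
Set SMC = demand: 5.44 + 2.44x = 219.43 - 0.35x → x* = 76.6989.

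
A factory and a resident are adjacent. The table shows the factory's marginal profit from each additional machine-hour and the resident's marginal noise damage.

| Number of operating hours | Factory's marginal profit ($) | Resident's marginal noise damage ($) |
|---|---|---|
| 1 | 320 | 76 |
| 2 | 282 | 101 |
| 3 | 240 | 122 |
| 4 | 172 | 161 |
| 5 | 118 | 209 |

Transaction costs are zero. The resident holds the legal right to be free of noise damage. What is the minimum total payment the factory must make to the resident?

Efficient level: marginal profit ≥ marginal noise damage through level 4, so k* = 4.
With the resident holding the right, the factory must at least compensate total damage at k*: 76 + 101 + 122 + 161 = 460.

$460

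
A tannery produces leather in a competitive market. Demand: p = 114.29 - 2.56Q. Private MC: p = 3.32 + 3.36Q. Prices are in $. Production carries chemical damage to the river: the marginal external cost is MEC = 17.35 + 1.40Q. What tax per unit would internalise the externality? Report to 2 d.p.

Social marginal cost = private MC + MEC = 20.67 + 4.76Q.
Set SMC = demand: 20.67 + 4.76Q = 114.29 - 2.56Q → Q* = 12.7896.
The Pigouvian tax equals MEC at Q*: 17.35 + 1.40×12.7896 = 35.2554.

tax = $35.26 per unit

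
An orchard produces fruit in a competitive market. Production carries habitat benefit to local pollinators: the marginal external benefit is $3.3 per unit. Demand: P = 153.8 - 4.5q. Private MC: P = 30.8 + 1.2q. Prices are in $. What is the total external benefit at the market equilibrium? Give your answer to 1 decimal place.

$71.2

Market equilibrium (private): 30.8 + 1.2q = 153.8 - 4.5q → q_m = 21.5789.
Total external benefit = MEB × q_m = 3.3 × 21.5789 = 71.2104.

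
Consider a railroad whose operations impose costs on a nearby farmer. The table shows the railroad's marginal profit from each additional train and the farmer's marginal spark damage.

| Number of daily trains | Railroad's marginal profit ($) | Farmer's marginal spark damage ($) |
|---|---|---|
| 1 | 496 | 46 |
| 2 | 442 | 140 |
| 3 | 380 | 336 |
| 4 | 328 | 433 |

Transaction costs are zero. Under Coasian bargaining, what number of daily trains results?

Bargaining reaches the level where marginal profit last exceeds marginal spark damage.
That holds through level 3 (380 ≥ 336) but not at 4 (328 < 433).

3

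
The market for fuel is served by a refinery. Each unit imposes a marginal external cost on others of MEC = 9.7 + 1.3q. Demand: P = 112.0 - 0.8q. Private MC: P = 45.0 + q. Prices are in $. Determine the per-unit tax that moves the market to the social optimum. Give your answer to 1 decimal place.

tax = $33.7 per unit

Social marginal cost = private MC + MEC = 54.7 + 2.3q.
Set SMC = demand: 54.7 + 2.3q = 112.0 - 0.8q → q* = 18.4839.
The Pigouvian tax equals MEC at q*: 9.7 + 1.3×18.4839 = 33.7291.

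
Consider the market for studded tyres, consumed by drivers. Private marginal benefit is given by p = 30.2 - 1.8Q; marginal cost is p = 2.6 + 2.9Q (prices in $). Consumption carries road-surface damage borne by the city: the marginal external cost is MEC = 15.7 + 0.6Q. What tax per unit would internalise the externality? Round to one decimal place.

Social marginal benefit = demand − MEC = 14.5 - 2.4Q.
Set SMB = MC: 14.5 - 2.4Q = 2.6 + 2.9Q → Q* = 2.2453.
The Pigouvian tax equals MEC at Q*: 15.7 + 0.6×2.2453 = 17.0472.

tax = $17.0 per unit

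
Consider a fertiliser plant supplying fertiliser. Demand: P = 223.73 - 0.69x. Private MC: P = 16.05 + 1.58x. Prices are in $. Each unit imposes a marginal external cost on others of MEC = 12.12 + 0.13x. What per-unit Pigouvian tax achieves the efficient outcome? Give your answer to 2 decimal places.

tax = $22.71 per unit

Social marginal cost = private MC + MEC = 28.17 + 1.71x.
Set SMC = demand: 28.17 + 1.71x = 223.73 - 0.69x → x* = 81.4833.
The Pigouvian tax equals MEC at x*: 12.12 + 0.13×81.4833 = 22.7128.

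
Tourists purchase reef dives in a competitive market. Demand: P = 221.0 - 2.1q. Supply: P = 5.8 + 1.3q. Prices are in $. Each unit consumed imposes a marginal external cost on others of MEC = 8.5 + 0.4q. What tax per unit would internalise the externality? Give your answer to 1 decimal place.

Social marginal benefit = demand − MEC = 212.5 - 2.5q.
Set SMB = MC: 212.5 - 2.5q = 5.8 + 1.3q → q* = 54.3947.
The Pigouvian tax equals MEC at q*: 8.5 + 0.4×54.3947 = 30.2579.

tax = $30.3 per unit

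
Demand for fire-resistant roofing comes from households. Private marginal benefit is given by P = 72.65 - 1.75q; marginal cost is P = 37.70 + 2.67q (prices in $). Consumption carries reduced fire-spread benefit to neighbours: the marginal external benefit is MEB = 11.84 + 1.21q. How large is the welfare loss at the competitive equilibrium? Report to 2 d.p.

DWL = $71.39

Market equilibrium (private): 37.70 + 2.67q = 72.65 - 1.75q → q_m = 7.9072.
Social marginal benefit = demand + MEB = 84.49 - 0.54q.
Set SMB = MC: 84.49 - 0.54q = 37.70 + 2.67q → q* = 14.5763.
Height of the DWL triangle at q_m is SMB(q_m) − MC(q_m) = MEB(q_m) = 21.4078.
DWL = ½ × 6.6691 × 21.4078 = 71.3854.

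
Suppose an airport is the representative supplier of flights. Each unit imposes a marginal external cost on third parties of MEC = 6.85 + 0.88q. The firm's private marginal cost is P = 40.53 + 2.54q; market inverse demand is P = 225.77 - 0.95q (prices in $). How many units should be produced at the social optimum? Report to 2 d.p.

q* = 40.82

Social marginal cost = private MC + MEC = 47.38 + 3.42q.
Set SMC = demand: 47.38 + 3.42q = 225.77 - 0.95q → q* = 40.8215.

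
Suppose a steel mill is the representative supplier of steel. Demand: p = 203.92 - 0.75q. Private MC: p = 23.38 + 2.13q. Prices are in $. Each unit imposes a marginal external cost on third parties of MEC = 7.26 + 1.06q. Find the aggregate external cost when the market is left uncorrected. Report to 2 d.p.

$2537.86

Market equilibrium (private): 23.38 + 2.13q = 203.92 - 0.75q → q_m = 62.6875.
Total external cost = ∫₀^{q_m} (7.26 + 1.06q) dq = 7.26×62.6875 + ½×1.06×62.6875² = 2537.8643.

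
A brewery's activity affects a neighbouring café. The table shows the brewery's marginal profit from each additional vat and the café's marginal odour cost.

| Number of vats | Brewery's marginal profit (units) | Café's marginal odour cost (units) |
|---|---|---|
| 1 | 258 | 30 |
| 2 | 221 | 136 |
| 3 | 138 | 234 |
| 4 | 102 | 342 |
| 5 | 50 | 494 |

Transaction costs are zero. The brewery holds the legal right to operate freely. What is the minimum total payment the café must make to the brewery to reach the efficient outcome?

290

Left alone the brewery would choose level 5 (marginal profit stays positive).
Efficient level: k* = 2 (marginal profit ≥ marginal odour cost through 2).
The café must at least cover the brewery's forgone profit from cutting 5→2: 138 + 102 + 50 = 290.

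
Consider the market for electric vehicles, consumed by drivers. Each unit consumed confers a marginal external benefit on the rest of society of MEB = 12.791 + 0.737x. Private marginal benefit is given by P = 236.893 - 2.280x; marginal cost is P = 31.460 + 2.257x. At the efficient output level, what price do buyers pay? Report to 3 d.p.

Social marginal benefit = demand + MEB = 249.684 - 1.543x.
Set SMB = MC: 249.684 - 1.543x = 31.460 + 2.257x → x* = 57.4274.
Consumer price on the demand curve at x*: 236.893 − 2.280×57.4274 = 105.9585.

P = 105.959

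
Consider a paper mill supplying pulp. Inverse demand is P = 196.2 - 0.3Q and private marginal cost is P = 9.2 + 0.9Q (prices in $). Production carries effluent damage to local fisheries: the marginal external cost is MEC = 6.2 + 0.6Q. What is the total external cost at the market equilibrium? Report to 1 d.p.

$8251.4

Market equilibrium (private): 9.2 + 0.9Q = 196.2 - 0.3Q → Q_m = 155.8333.
Total external cost = ∫₀^{Q_m} (6.2 + 0.6Q) dQ = 6.2×155.8333 + ½×0.6×155.8333² = 8251.3717.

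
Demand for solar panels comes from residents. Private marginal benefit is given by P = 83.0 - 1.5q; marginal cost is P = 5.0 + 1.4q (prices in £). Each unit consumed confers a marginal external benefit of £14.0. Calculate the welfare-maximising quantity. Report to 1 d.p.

q* = 31.7

Social marginal benefit = demand + MEB = 97.0 - 1.5q.
Set SMB = MC: 97.0 - 1.5q = 5.0 + 1.4q → q* = 31.7241.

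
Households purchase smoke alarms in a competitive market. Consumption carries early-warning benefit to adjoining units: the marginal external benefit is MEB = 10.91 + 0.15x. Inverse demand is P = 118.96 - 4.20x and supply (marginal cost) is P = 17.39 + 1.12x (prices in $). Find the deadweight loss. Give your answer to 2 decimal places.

DWL = $18.35

Market equilibrium (private): 17.39 + 1.12x = 118.96 - 4.20x → x_m = 19.0921.
Social marginal benefit = demand + MEB = 129.87 - 4.05x.
Set SMB = MC: 129.87 - 4.05x = 17.39 + 1.12x → x* = 21.7563.
Height of the DWL triangle at x_m is SMB(x_m) − MC(x_m) = MEB(x_m) = 13.7738.
DWL = ½ × 2.6642 × 13.7738 = 18.3481.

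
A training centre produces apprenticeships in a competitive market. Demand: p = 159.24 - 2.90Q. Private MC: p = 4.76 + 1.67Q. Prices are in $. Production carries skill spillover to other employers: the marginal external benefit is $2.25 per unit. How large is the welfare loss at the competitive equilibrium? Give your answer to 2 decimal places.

Market equilibrium (private): 4.76 + 1.67Q = 159.24 - 2.90Q → Q_m = 33.8031.
Social marginal cost = private MC − MEB = 2.51 + 1.67Q.
Set SMC = demand: 2.51 + 1.67Q = 159.24 - 2.90Q → Q* = 34.2954.
Height of the DWL triangle at Q_m is demand(Q_m) − SMC(Q_m) = MEB(Q_m) = 2.2500.
DWL = ½ × 0.4923 × 2.2500 = 0.5538.

DWL = $0.55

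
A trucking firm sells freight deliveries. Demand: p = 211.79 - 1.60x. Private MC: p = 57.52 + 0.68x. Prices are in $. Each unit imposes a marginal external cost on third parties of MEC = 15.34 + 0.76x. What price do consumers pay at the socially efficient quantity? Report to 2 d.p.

Social marginal cost = private MC + MEC = 72.86 + 1.44x.
Set SMC = demand: 72.86 + 1.44x = 211.79 - 1.60x → x* = 45.7007.
Consumer price on the demand curve at x*: 211.79 − 1.60×45.7007 = 138.6689.

P = $138.67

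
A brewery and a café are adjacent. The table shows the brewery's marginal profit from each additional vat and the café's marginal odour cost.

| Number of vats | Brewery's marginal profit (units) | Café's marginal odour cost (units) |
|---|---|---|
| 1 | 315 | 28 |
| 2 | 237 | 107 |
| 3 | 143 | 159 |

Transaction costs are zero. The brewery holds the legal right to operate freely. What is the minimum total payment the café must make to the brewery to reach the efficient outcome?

Left alone the brewery would choose level 3 (marginal profit stays positive).
Efficient level: k* = 2 (marginal profit ≥ marginal odour cost through 2).
The café must at least cover the brewery's forgone profit from cutting 3→2: 143 = 143.

143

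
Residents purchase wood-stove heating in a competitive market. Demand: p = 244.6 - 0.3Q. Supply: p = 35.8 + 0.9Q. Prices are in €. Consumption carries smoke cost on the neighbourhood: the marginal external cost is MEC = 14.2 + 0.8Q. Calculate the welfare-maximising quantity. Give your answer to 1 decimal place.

Social marginal benefit = demand − MEC = 230.4 - 1.1Q.
Set SMB = MC: 230.4 - 1.1Q = 35.8 + 0.9Q → Q* = 97.3000.

Q* = 97.3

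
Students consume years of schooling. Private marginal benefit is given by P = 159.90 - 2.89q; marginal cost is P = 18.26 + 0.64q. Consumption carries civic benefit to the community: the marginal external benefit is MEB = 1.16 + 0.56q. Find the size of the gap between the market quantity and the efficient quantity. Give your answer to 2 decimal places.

Market equilibrium (private): 18.26 + 0.64q = 159.90 - 2.89q → q_m = 40.1246.
Social marginal benefit = demand + MEB = 161.06 - 2.33q.
Set SMB = MC: 161.06 - 2.33q = 18.26 + 0.64q → q* = 48.0808.
Gap = |40.1246 − 48.0808| = 7.9562.

7.96 units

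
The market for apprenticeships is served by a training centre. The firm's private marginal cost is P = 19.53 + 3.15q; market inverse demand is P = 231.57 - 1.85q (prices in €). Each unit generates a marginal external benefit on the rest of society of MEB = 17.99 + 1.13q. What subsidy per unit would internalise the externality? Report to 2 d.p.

Social marginal cost = private MC − MEB = 1.54 + 2.02q.
Set SMC = demand: 1.54 + 2.02q = 231.57 - 1.85q → q* = 59.4393.
The Pigouvian subsidy equals MEB at q*: 17.99 + 1.13×59.4393 = 85.1564.

subsidy = €85.16 per unit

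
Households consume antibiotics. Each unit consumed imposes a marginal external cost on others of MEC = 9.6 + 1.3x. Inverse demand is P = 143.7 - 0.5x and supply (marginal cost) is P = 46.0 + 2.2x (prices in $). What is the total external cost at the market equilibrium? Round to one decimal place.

$1198.5

Market equilibrium (private): 46.0 + 2.2x = 143.7 - 0.5x → x_m = 36.1852.
Total external cost = ∫₀^{x_m} (9.6 + 1.3x) dx = 9.6×36.1852 + ½×1.3×36.1852² = 1198.4676.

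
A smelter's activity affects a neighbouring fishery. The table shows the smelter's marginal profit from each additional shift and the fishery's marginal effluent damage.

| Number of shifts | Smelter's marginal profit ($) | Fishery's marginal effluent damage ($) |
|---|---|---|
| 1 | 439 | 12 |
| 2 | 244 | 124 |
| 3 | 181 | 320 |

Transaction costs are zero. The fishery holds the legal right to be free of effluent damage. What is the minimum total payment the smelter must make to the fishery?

$136

Efficient level: marginal profit ≥ marginal effluent damage through level 2, so k* = 2.
With the fishery holding the right, the smelter must at least compensate total damage at k*: 12 + 124 = 136.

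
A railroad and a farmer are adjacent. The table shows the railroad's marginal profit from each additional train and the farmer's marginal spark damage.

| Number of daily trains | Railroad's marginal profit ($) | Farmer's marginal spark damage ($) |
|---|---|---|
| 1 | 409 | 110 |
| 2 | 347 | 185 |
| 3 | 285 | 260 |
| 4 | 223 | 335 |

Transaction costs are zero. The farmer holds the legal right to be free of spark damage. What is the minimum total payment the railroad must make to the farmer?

Efficient level: marginal profit ≥ marginal spark damage through level 3, so k* = 3.
With the farmer holding the right, the railroad must at least compensate total damage at k*: 110 + 185 + 260 = 555.

$555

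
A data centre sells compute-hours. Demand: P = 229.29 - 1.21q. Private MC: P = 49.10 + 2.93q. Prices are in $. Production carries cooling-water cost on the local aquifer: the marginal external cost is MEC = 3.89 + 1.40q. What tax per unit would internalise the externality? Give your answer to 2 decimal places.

Social marginal cost = private MC + MEC = 52.99 + 4.33q.
Set SMC = demand: 52.99 + 4.33q = 229.29 - 1.21q → q* = 31.8231.
The Pigouvian tax equals MEC at q*: 3.89 + 1.40×31.8231 = 48.4423.

tax = $48.44 per unit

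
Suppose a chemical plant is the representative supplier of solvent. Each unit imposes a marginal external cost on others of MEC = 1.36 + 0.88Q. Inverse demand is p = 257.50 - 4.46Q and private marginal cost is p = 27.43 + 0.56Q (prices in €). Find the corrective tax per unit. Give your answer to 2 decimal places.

Social marginal cost = private MC + MEC = 28.79 + 1.44Q.
Set SMC = demand: 28.79 + 1.44Q = 257.50 - 4.46Q → Q* = 38.7644.
The Pigouvian tax equals MEC at Q*: 1.36 + 0.88×38.7644 = 35.4727.

tax = €35.47 per unit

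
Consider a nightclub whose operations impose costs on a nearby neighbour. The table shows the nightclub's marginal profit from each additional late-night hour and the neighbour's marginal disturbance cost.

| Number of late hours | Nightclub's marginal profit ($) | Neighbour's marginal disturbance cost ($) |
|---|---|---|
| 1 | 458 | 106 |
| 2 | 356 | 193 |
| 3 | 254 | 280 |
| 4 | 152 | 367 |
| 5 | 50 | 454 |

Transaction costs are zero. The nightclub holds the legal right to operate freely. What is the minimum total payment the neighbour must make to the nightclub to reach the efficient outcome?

$456

Left alone the nightclub would choose level 5 (marginal profit stays positive).
Efficient level: k* = 2 (marginal profit ≥ marginal disturbance cost through 2).
The neighbour must at least cover the nightclub's forgone profit from cutting 5→2: 254 + 152 + 50 = 456.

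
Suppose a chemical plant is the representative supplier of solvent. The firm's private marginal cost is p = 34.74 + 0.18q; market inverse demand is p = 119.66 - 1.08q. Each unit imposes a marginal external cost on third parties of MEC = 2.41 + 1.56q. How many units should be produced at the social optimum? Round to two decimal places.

q* = 29.26

Social marginal cost = private MC + MEC = 37.15 + 1.74q.
Set SMC = demand: 37.15 + 1.74q = 119.66 - 1.08q → q* = 29.2589.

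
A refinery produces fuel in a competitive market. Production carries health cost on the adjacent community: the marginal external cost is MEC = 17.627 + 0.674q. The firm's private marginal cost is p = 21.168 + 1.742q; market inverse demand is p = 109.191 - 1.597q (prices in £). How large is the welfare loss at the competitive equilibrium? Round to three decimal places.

DWL = £156.094

Market equilibrium (private): 21.168 + 1.742q = 109.191 - 1.597q → q_m = 26.3621.
Social marginal cost = private MC + MEC = 38.795 + 2.416q.
Set SMC = demand: 38.795 + 2.416q = 109.191 - 1.597q → q* = 17.5420.
Height of the DWL triangle at q_m is SMC(q_m) − demand(q_m) = MEC(q_m) = 35.3950.
DWL = ½ × 8.8201 × 35.3950 = 156.0937.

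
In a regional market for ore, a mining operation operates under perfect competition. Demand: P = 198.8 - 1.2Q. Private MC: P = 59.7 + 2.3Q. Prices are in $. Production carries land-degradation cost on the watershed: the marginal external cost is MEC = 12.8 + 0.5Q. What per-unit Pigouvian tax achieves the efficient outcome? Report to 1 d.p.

Social marginal cost = private MC + MEC = 72.5 + 2.8Q.
Set SMC = demand: 72.5 + 2.8Q = 198.8 - 1.2Q → Q* = 31.5750.
The Pigouvian tax equals MEC at Q*: 12.8 + 0.5×31.5750 = 28.5875.

tax = $28.6 per unit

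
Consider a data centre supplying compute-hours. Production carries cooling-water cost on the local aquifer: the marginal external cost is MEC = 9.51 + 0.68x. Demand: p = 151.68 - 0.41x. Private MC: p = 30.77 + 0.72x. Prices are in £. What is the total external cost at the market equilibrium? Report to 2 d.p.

£4910.23

Market equilibrium (private): 30.77 + 0.72x = 151.68 - 0.41x → x_m = 107.0000.
Total external cost = ∫₀^{x_m} (9.51 + 0.68x) dx = 9.51×107.0000 + ½×0.68×107.0000² = 4910.2300.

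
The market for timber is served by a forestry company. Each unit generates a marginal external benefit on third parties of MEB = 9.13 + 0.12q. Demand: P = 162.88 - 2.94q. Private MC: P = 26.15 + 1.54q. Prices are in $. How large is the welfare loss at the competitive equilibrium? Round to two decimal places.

Market equilibrium (private): 26.15 + 1.54q = 162.88 - 2.94q → q_m = 30.5201.
Social marginal cost = private MC − MEB = 17.02 + 1.42q.
Set SMC = demand: 17.02 + 1.42q = 162.88 - 2.94q → q* = 33.4541.
The welfare-loss triangle has base |q_m − q*| and height MEB(q_m) (the vertical gap between SMC and demand is zero at q* and MEB at q_m).
DWL = ½ × 2.9340 × 12.7924 = 18.7665.

DWL = $18.77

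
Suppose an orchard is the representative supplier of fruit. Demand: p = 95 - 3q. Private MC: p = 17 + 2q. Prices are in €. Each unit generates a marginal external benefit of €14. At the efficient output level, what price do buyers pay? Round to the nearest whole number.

Social marginal cost = private MC − MEB = 3 + 2q.
Set SMC = demand: 3 + 2q = 95 - 3q → q* = 18.4000.
Consumer price on the demand curve at q*: 95 − 3×18.4000 = 39.8000.

P = €40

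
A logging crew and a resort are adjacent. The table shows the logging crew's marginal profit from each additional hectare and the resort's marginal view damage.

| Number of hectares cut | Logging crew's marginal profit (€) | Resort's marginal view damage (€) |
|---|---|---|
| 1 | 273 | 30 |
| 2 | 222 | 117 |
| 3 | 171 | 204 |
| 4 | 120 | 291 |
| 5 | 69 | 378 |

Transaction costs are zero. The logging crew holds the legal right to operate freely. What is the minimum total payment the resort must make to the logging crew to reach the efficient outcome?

Left alone the logging crew would choose level 5 (marginal profit stays positive).
Efficient level: k* = 2 (marginal profit ≥ marginal view damage through 2).
The resort must at least cover the logging crew's forgone profit from cutting 5→2: 171 + 120 + 69 = 360.

€360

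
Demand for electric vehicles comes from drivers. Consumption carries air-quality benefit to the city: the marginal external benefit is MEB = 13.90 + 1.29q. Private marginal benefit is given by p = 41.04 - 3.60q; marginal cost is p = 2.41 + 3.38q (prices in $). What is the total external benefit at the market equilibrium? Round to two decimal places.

$96.68

Market equilibrium (private): 2.41 + 3.38q = 41.04 - 3.60q → q_m = 5.5344.
Total external benefit = ∫₀^{q_m} (13.90 + 1.29q) dq = 13.90×5.5344 + ½×1.29×5.5344² = 96.6842.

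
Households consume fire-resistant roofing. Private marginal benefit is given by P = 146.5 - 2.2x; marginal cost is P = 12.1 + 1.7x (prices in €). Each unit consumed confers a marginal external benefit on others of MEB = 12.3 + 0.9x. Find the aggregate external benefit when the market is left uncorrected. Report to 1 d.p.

€958.3

Market equilibrium (private): 12.1 + 1.7x = 146.5 - 2.2x → x_m = 34.4615.
Total external benefit = ∫₀^{x_m} (12.3 + 0.9x) dx = 12.3×34.4615 + ½×0.9×34.4615² = 958.2942.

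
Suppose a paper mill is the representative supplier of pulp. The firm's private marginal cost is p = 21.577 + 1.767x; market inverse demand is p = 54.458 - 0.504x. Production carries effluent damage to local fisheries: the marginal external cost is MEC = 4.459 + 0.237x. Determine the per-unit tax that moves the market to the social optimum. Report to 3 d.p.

tax = 7.145 per unit

Social marginal cost = private MC + MEC = 26.036 + 2.004x.
Set SMC = demand: 26.036 + 2.004x = 54.458 - 0.504x → x* = 11.3325.
The Pigouvian tax equals MEC at x*: 4.459 + 0.237×11.3325 = 7.1448.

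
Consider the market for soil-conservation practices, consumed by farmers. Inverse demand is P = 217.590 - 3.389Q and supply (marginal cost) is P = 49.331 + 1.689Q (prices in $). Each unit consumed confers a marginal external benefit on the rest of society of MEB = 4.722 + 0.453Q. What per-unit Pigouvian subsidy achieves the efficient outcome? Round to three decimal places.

Social marginal benefit = demand + MEB = 222.312 - 2.936Q.
Set SMB = MC: 222.312 - 2.936Q = 49.331 + 1.689Q → Q* = 37.4013.
The Pigouvian subsidy equals MEB at Q*: 4.722 + 0.453×37.4013 = 21.6648.

subsidy = $21.665 per unit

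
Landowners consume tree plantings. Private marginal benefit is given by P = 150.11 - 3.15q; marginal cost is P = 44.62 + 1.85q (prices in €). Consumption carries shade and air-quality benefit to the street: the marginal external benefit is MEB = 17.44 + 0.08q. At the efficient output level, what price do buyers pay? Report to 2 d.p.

P = €71.40

Social marginal benefit = demand + MEB = 167.55 - 3.07q.
Set SMB = MC: 167.55 - 3.07q = 44.62 + 1.85q → q* = 24.9858.
Consumer price on the demand curve at q*: 150.11 − 3.15×24.9858 = 71.4047.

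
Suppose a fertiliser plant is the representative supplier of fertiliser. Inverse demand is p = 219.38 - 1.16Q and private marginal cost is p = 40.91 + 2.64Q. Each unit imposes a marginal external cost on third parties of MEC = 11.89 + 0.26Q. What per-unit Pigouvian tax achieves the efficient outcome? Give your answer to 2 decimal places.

Social marginal cost = private MC + MEC = 52.80 + 2.90Q.
Set SMC = demand: 52.80 + 2.90Q = 219.38 - 1.16Q → Q* = 41.0296.
The Pigouvian tax equals MEC at Q*: 11.89 + 0.26×41.0296 = 22.5577.

tax = 22.56 per unit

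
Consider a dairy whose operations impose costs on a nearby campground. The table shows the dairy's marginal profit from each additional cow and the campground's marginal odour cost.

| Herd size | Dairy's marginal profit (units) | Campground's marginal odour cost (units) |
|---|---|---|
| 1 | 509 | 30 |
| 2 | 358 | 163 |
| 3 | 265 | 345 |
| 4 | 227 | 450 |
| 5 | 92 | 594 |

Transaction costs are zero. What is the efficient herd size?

Bargaining reaches the level where marginal profit last exceeds marginal odour cost.
That holds through level 2 (358 ≥ 163) but not at 3 (265 < 345).

2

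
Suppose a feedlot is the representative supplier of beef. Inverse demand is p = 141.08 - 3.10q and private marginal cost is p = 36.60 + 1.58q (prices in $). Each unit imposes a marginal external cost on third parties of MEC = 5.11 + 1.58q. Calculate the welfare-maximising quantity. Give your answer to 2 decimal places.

Social marginal cost = private MC + MEC = 41.71 + 3.16q.
Set SMC = demand: 41.71 + 3.16q = 141.08 - 3.10q → q* = 15.8738.

q* = 15.87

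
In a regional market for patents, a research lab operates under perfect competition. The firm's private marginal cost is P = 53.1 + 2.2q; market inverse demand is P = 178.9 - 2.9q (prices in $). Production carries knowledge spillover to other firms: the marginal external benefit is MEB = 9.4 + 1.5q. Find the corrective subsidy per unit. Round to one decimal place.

subsidy = $65.7 per unit

Social marginal cost = private MC − MEB = 43.7 + 0.7q.
Set SMC = demand: 43.7 + 0.7q = 178.9 - 2.9q → q* = 37.5556.
The Pigouvian subsidy equals MEB at q*: 9.4 + 1.5×37.5556 = 65.7334.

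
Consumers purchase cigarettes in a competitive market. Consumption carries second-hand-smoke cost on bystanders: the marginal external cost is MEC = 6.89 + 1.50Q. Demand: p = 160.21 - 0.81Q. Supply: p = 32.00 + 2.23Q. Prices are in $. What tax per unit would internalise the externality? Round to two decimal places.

tax = $46.97 per unit

Social marginal benefit = demand − MEC = 153.32 - 2.31Q.
Set SMB = MC: 153.32 - 2.31Q = 32.00 + 2.23Q → Q* = 26.7225.
The Pigouvian tax equals MEC at Q*: 6.89 + 1.50×26.7225 = 46.9738.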